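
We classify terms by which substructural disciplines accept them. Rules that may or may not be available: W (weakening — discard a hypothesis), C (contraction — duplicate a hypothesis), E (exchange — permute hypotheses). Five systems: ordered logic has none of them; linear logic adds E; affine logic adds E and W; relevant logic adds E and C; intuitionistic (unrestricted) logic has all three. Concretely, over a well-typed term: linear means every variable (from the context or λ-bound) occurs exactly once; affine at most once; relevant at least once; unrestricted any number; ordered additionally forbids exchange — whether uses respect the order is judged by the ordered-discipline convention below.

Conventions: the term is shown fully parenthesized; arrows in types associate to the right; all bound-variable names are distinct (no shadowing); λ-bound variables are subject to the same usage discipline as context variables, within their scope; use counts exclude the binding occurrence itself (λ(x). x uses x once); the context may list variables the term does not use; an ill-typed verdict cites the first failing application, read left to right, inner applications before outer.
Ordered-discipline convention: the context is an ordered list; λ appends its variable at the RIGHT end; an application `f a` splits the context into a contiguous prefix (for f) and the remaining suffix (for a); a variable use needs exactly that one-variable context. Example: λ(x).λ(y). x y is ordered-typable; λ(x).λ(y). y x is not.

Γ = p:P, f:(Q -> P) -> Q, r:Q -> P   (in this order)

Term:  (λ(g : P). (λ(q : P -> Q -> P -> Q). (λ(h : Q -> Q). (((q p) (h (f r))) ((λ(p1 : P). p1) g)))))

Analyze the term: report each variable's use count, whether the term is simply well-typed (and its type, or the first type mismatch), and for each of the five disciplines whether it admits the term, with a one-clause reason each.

counts: p: 1×, f: 1×, r: 1×, g (λ-bound): 1×, q (λ-bound): 1×, h (λ-bound): 1×, p1 (λ-bound): 1×
order of uses: q, p, h, f, r, p1, g
typing: the term checks, with type P -> (P -> Q -> P -> Q) -> (Q -> Q) -> Q
ordered: ✗ — no ordered split (uses run q, p, h, f, r, p1, g)
linear: ✓ — single use per variable (p, f, r, g, q, h, p1)
affine: ✓ — p, f, r, g, q, h, p1: no repeats, contraction unneeded
relevant: ✓ — p, f, r, g, q, h, p1: all used, weakening unneeded
unrestricted: ✓ — type-checks (P -> (P -> Q -> P -> Q) -> (Q -> Q) -> Q) and nothing is barred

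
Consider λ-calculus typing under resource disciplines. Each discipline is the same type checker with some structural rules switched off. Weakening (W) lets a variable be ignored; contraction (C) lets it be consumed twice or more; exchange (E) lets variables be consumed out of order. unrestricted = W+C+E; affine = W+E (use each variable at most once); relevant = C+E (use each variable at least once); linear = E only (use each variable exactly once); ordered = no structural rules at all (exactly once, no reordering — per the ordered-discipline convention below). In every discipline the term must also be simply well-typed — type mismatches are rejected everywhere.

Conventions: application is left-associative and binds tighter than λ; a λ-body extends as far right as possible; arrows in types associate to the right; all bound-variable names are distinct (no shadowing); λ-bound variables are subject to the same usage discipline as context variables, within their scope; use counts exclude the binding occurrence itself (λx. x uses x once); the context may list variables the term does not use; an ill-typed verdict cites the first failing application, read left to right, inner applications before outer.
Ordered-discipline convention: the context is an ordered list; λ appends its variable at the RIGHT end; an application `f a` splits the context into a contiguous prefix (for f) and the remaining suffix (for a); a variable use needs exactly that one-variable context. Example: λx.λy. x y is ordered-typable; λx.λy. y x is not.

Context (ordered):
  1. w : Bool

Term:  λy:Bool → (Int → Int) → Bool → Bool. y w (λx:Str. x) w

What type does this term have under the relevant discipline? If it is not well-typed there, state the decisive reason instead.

not well-typed under relevant — the type mismatch rejects it
counts: w: 2; y [bound]: 1; x [bound]: 1
use order (left to right): y, w, x, w
typing: ill-typed: an application expects Int → Int but receives Str → Str
all disciplines: ordered ✗ | linear ✗ | affine ✗ | relevant ✗ | unrestricted ✗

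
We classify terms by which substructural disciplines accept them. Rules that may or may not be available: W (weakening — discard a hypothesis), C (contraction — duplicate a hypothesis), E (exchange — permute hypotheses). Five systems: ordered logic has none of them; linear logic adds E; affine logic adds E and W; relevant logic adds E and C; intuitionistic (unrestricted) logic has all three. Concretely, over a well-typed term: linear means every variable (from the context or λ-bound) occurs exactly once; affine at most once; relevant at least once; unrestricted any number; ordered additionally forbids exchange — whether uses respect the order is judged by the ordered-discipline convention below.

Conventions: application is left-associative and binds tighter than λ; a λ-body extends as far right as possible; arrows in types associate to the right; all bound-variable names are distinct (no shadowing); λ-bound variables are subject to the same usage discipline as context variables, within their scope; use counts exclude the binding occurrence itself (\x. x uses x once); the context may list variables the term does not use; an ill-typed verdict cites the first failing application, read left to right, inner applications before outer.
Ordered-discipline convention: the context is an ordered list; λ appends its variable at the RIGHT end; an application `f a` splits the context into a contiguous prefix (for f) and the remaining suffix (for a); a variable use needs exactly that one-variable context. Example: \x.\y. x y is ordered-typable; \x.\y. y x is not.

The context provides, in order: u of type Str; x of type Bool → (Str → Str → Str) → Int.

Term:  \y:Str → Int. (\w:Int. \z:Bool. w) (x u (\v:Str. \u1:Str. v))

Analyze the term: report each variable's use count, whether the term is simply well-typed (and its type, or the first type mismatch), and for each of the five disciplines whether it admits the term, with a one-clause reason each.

counts: u ×1, x ×1, y [bound] ×0, w [bound] ×1, z [bound] ×0, v [bound] ×1, u1 [bound] ×0
use order (left to right): w, x, u, v
typing: ill-typed: an application expects Bool but receives Str
ordered: ✗ — fails simple typing
linear: ✗ — a type mismatch blocks all five
affine: ✗ — the type mismatch rejects it
relevant: ✗ — not simply typable
unrestricted: ✗ — fails simple typing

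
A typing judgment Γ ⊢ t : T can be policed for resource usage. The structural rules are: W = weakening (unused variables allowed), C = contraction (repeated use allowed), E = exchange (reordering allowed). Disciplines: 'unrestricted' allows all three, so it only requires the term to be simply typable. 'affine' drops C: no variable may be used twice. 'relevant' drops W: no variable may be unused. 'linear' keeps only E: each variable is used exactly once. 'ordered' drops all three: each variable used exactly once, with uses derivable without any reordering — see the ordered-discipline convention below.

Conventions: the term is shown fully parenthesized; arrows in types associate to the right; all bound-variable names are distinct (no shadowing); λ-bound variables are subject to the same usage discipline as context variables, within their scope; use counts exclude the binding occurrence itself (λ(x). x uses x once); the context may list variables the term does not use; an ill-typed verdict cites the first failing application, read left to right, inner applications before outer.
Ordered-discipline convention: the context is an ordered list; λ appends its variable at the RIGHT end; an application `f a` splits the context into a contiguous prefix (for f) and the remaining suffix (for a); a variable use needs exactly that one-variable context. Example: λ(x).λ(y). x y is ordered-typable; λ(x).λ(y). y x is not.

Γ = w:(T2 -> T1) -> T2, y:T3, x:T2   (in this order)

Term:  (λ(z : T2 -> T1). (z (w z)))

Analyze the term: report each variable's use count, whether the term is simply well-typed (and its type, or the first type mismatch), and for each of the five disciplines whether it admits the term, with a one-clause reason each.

use counts: w: 1×; y: 0×; x: 0×; z (bound): 2×
order of uses: z, w, z
typing: well-typed at (T2 -> T1) -> T1
ordered: ✗ — z ×2 used more than once (contraction); needs weakening: y, x unused
linear: ✗ — z ×2 used more than once (contraction); needs weakening: y, x unused
affine: ✗ — z ×2 used more than once (contraction)
relevant: ✗ — needs weakening: y, x unused
unrestricted: ✓ — type-checks ((T2 -> T1) -> T1) and nothing is barred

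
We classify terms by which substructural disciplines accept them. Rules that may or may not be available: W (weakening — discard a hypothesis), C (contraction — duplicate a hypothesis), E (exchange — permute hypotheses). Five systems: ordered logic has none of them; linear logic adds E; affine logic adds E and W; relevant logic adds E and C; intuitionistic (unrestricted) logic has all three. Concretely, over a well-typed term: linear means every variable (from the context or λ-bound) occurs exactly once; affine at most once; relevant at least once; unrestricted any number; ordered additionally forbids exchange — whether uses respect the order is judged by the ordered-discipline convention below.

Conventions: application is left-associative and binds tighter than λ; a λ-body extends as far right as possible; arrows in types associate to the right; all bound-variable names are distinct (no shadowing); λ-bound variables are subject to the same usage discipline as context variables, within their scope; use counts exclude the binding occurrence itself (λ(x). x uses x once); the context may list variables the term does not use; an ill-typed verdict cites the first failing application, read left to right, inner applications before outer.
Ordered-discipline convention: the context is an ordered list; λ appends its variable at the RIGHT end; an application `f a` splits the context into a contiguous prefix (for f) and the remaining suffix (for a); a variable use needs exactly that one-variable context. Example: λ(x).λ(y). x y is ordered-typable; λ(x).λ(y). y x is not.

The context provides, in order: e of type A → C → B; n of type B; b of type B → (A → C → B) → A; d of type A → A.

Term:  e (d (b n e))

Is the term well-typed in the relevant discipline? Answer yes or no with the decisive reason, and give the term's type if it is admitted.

yes — every one of e, n, b, d appears; term : C → B
use counts: e: 2×; n: 1×; b: 1×; d: 1×
order of uses: e, d, b, n, e
typing: well-typed at C → B
summary: ordered ✗; linear ✗; affine ✗; relevant ✓; unrestricted ✓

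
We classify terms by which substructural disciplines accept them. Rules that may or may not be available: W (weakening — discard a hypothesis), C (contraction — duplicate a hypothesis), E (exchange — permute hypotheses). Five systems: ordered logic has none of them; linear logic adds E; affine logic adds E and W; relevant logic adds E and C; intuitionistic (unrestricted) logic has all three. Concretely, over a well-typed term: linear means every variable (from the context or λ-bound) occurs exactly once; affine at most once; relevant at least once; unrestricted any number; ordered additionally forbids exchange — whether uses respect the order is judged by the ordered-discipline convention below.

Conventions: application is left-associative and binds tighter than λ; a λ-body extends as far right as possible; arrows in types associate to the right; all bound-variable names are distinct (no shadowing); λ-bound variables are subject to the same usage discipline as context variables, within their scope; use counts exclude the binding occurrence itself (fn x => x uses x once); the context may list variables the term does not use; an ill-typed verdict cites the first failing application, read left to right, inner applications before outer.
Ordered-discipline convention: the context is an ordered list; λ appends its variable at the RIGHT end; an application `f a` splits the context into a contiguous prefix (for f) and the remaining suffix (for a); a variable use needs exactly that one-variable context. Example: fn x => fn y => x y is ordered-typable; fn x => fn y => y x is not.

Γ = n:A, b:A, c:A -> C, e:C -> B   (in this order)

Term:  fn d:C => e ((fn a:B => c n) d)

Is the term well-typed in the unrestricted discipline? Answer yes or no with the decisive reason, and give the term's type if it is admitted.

no — the type mismatch rejects it
use counts: n: 1×; b: 0×; c: 1×; e: 1×; d (λ-bound): 1×; a (λ-bound): 0×
order of uses: e, c, n, d
typing: ill-typed: an argument C mismatches the expected B
all disciplines: ordered ✗; linear ✗; affine ✗; relevant ✗; unrestricted ✗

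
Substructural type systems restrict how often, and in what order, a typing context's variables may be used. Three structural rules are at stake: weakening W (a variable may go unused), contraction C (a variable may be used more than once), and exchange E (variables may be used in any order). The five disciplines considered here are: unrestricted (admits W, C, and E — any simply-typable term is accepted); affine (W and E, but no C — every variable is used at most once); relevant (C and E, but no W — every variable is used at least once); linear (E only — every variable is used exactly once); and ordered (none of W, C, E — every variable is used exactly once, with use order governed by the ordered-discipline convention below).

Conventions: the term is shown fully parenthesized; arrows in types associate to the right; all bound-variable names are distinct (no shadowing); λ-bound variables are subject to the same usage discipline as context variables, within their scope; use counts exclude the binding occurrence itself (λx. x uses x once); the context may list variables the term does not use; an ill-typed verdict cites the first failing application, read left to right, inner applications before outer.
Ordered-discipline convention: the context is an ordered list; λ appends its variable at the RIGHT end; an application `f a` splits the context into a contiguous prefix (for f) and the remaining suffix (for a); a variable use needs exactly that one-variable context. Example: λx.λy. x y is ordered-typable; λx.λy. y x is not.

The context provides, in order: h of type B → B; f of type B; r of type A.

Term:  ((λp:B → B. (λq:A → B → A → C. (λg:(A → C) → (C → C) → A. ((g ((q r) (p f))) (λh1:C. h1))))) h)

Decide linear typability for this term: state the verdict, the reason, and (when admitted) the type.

yes — h, f, r, p, q, g, h1: one use apiece; term : (A → B → A → C) → ((A → C) → (C → C) → A) → A
usage: h: 1×, f: 1×, r: 1×, p [bound]: 1×, q [bound]: 1×, g [bound]: 1×, h1 [bound]: 1×
use order (left to right): g, q, r, p, f, h1, h
typing: well-typed — term : (A → B → A → C) → ((A → C) → (C → C) → A) → A
per-discipline verdicts: ordered ✗, linear ✓, affine ✓, relevant ✓, unrestricted ✓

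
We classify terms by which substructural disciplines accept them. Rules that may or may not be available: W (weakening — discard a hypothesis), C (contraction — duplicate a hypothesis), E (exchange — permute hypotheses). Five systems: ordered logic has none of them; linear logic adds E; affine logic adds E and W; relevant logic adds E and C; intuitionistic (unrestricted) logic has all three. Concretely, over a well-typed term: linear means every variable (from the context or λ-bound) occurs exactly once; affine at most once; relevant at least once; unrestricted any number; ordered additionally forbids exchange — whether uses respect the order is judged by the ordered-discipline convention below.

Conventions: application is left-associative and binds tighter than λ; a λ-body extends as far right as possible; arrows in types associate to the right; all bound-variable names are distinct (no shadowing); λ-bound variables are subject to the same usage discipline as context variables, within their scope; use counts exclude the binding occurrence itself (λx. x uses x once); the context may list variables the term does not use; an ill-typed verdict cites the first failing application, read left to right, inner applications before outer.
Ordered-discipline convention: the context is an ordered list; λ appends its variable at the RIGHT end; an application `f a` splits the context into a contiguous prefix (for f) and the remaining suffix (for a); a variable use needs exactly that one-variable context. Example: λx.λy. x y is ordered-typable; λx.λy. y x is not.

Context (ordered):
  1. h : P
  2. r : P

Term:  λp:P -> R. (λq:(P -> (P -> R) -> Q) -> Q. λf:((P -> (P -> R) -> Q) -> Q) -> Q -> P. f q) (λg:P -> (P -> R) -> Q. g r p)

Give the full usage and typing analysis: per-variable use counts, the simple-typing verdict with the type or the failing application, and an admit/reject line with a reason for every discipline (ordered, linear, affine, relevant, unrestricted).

counts: h: 0×, r: 1×, p (λ-bound): 1×, q (λ-bound): 1×, f (λ-bound): 1×, g (λ-bound): 1×
use order (left to right): f, q, g, r, p
typing: ✓ — (P -> R) -> (((P -> (P -> R) -> Q) -> Q) -> Q -> P) -> Q -> P
ordered ✗ (needs weakening: h unused)
linear ✗ (needs weakening: h unused)
affine ✓ (h, r, p, q, f, g: no repeats, contraction unneeded)
relevant ✗ (needs weakening: h unused)
unrestricted ✓ (typability at (P -> R) -> (((P -> (P -> R) -> Q) -> Q) -> Q -> P) -> Q -> P is all that's needed)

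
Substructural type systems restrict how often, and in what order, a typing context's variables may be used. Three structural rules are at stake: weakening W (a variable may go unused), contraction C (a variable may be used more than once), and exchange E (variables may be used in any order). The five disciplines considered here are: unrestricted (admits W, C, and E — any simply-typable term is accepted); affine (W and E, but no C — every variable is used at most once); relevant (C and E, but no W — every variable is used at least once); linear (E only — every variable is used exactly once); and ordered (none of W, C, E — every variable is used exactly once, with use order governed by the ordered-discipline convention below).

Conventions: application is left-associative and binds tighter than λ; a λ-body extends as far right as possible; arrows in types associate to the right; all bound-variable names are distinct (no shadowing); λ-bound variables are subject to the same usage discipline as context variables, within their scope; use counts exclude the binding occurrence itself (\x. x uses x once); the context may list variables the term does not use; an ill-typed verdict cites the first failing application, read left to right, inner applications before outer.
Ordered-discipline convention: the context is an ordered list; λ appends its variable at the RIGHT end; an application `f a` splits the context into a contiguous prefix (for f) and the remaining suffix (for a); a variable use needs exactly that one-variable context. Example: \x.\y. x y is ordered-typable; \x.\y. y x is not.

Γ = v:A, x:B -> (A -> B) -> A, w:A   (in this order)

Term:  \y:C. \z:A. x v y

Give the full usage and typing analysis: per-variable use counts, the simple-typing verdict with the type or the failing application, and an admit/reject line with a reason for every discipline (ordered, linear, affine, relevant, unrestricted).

variable uses: v=1, x=1, w=0, y (λ-bound)=1, z (λ-bound)=0
use order (left to right): x, v, y
typing: ill-typed: an application expects B but receives A
ordered: ✗ — not simply typable
linear: ✗ — fails simple typing
affine: ✗ — a type mismatch blocks all five
relevant: ✗ — the type mismatch rejects it
unrestricted: ✗ — not simply typable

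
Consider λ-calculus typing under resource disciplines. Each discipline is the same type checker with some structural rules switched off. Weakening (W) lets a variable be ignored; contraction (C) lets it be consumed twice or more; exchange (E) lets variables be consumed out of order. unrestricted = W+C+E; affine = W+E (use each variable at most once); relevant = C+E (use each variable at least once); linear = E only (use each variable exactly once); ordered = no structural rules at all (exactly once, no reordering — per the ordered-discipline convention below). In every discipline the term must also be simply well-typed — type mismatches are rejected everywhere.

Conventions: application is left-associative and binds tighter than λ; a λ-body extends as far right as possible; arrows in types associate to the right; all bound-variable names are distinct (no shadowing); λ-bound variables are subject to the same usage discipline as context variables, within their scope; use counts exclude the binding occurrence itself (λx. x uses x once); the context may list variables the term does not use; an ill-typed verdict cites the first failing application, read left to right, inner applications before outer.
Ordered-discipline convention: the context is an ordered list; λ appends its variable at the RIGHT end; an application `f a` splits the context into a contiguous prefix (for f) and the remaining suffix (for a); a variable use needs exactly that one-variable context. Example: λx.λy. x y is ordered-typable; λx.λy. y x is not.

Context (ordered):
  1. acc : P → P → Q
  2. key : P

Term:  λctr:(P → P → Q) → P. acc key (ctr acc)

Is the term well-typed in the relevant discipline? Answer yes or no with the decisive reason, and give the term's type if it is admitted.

yes — at least one use each (acc, key, ctr); term : ((P → P → Q) → P) → Q
usage: acc ×2; key ×1; ctr (λ-bound) ×1
left-to-right use order: acc, key, ctr, acc
typing: ✓ — ((P → P → Q) → P) → Q
summary: ordered ✗; linear ✗; affine ✗; relevant ✓; unrestricted ✓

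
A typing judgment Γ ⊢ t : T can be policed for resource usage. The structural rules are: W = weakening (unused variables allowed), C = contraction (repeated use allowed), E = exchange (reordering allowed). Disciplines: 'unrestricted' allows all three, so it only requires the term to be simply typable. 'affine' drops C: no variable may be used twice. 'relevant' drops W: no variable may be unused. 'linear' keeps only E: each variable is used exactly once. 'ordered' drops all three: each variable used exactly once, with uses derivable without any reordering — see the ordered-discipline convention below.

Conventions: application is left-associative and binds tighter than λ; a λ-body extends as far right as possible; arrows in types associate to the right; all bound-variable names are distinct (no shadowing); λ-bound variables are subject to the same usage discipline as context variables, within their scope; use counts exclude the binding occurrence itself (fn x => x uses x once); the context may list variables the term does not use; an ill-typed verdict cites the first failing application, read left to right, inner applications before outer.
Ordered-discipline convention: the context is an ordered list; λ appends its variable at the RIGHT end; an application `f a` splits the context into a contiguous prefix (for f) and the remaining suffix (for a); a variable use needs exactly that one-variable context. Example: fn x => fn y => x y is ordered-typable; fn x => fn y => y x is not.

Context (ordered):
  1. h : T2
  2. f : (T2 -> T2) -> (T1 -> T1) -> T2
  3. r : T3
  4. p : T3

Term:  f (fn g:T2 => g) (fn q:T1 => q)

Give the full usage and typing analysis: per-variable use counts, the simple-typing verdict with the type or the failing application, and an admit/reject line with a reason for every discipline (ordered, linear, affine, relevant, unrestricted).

variable uses: h ×0; f ×1; r ×0; p ×0; g (bound) ×1; q (bound) ×1
uses in reading order: f, g, q
typing: well-typed — term : T2
ordered: ✗ — needs weakening: h, r, p unused
linear: ✗ — needs weakening: h, r, p unused
affine: ✓ — no duplicate uses among h, f, r, p, g, q
relevant: ✗ — needs weakening: h, r, p unused
unrestricted: ✓ — well-typed at T2; no restrictions here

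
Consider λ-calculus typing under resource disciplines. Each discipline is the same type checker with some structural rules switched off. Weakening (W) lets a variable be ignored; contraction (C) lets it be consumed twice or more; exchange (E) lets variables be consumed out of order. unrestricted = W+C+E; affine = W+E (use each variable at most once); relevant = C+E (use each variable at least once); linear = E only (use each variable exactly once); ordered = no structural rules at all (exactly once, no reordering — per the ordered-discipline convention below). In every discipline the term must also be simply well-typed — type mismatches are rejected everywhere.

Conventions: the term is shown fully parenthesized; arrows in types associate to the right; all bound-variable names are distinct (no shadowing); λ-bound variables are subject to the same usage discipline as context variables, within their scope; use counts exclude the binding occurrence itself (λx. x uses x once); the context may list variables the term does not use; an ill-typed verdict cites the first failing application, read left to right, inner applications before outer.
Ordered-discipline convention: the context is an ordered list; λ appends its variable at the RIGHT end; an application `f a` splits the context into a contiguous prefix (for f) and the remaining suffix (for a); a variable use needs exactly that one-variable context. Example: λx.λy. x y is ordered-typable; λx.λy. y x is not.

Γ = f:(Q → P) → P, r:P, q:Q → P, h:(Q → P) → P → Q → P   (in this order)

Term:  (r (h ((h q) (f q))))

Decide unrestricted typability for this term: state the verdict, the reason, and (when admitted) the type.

no — the type mismatch rejects it
usage: f: 1, r: 1, q: 2, h: 2
use order (left to right): r, h, h, q, f, q
typing: ill-typed: can't apply a value of type P
per-discipline verdicts: ordered ✗ | linear ✗ | affine ✗ | relevant ✗ | unrestricted ✗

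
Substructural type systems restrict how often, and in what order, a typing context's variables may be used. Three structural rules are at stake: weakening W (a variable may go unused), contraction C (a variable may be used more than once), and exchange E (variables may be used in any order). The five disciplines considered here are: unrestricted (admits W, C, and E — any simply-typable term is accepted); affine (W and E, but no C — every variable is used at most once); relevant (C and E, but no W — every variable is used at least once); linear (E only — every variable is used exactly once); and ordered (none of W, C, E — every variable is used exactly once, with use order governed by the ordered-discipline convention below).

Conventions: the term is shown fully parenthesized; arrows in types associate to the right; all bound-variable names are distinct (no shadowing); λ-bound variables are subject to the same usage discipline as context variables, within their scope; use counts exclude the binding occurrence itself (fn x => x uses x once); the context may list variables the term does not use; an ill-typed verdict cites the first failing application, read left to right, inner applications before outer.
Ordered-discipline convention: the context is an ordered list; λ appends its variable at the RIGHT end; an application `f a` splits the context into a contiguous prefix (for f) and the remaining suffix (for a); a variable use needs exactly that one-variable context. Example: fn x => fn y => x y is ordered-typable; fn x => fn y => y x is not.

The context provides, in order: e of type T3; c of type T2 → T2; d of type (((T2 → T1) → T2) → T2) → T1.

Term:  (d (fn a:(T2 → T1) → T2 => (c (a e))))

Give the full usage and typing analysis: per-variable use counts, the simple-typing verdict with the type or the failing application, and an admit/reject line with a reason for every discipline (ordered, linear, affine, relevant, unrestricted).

usage: e: 1×, c: 1×, d: 1×, a (bound): 1×
left-to-right use order: d, c, a, e
typing: ill-typed: an application expects T2 → T1 but receives T3
ordered ✗ (fails simple typing)
linear ✗ (a type mismatch blocks all five)
affine ✗ (the type mismatch rejects it)
relevant ✗ (not simply typable)
unrestricted ✗ (fails simple typing)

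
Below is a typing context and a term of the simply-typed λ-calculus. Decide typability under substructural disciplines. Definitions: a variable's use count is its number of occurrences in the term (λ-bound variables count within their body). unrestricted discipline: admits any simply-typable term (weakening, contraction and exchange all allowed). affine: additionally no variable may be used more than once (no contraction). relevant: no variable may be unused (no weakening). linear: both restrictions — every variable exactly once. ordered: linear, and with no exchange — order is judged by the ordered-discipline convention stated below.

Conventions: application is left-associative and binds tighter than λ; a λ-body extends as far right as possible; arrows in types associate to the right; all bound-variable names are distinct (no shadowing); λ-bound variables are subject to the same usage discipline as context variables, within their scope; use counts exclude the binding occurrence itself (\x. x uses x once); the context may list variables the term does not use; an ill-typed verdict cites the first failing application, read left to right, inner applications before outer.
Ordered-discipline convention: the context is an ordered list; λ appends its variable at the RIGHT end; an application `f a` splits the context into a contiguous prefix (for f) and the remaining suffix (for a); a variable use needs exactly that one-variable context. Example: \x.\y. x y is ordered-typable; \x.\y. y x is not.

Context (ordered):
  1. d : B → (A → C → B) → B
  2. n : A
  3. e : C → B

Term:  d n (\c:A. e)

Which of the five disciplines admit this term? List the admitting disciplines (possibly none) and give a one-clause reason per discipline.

admitted in: none
variable uses: d: 1, n: 1, e: 1, c (λ-bound): 0
order of uses: d, n, e
typing: ill-typed: argument of type A where B is required
ordered ✗ (a type mismatch blocks all five)
linear ✗ (the type mismatch rejects it)
affine ✗ (not simply typable)
relevant ✗ (fails simple typing)
unrestricted ✗ (a type mismatch blocks all five)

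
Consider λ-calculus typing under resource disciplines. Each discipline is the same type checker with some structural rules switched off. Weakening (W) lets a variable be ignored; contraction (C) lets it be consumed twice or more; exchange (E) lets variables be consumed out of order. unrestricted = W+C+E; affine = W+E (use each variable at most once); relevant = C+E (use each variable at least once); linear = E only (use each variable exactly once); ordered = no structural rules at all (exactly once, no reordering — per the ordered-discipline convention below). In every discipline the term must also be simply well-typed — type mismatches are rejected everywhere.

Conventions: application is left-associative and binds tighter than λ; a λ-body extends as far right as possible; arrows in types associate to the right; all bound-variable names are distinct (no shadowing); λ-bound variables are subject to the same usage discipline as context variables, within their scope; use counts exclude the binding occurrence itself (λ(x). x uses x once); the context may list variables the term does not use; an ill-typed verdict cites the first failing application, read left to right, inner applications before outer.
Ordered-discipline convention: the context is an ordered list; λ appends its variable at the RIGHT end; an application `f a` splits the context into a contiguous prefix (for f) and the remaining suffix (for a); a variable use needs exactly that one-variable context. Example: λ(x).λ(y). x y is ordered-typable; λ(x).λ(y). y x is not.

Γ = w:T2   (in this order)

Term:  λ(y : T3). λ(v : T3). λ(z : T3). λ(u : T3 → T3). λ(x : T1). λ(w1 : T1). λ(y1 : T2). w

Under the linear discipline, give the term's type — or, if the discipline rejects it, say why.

not well-typed under linear — needs weakening: y, v, z, u, x, w1, y1 unused
variable uses: w: 1; y [bound]: 0; v [bound]: 0; z [bound]: 0; u [bound]: 0; x [bound]: 0; w1 [bound]: 0; y1 [bound]: 0
left-to-right use order: w
typing: ✓ — T3 → T3 → T3 → (T3 → T3) → T1 → T1 → T2 → T2
across the five disciplines: ordered ✗ · linear ✗ · affine ✓ · relevant ✗ · unrestricted ✓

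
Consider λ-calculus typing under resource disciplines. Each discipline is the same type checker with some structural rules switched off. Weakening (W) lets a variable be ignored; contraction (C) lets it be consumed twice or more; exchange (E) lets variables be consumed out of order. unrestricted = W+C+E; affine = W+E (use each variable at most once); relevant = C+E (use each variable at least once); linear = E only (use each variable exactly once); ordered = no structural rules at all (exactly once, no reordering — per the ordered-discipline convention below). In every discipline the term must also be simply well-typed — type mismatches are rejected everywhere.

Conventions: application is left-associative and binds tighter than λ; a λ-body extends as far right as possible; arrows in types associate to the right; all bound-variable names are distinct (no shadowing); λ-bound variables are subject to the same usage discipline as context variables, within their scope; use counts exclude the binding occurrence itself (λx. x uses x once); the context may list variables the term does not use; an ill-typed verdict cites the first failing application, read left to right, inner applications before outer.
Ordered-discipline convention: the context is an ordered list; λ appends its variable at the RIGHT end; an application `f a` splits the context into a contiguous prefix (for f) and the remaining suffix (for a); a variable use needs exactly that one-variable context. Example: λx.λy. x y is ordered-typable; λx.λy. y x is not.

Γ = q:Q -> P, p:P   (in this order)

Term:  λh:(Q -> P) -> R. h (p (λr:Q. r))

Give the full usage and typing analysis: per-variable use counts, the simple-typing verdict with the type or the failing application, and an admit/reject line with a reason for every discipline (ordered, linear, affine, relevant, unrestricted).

counts: q: 0; p: 1; h (bound): 1; r (bound): 1
uses in reading order: h, p, r
typing: ill-typed: applying a non-function (P)
ordered ✗ (a type mismatch blocks all five)
linear ✗ (the type mismatch rejects it)
affine ✗ (not simply typable)
relevant ✗ (fails simple typing)
unrestricted ✗ (a type mismatch blocks all five)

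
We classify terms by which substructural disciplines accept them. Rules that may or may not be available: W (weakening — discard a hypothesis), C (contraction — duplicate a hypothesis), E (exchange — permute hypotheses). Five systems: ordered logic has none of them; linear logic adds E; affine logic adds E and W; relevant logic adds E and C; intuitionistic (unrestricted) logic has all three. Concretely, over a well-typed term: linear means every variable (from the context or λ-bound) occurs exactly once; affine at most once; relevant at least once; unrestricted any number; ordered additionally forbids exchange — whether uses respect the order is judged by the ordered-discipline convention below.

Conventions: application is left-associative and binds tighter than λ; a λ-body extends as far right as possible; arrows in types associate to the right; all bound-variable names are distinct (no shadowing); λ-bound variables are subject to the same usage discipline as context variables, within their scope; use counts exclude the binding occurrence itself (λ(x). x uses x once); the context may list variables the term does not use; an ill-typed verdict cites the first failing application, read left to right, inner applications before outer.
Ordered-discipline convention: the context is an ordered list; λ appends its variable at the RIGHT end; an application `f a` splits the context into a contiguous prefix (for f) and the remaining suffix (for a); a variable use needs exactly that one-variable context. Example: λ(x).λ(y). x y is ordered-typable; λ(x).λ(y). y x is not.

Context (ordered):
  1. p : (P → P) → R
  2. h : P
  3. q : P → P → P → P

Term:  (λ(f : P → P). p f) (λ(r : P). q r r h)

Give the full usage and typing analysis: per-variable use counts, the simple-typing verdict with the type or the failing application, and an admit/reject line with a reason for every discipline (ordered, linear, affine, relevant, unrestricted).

variable uses: p ×1; h ×1; q ×1; f (bound) ×1; r (bound) ×2
left-to-right use order: p, f, q, r, r, h
typing: well-typed at R
ordered: ✗ — r ×2 used more than once (contraction)
linear: ✗ — r ×2 used more than once (contraction)
affine: ✗ — r ×2 used more than once (contraction)
relevant: ✓ — p, h, q, f, r: all used, weakening unneeded
unrestricted: ✓ — well-typed at R; no restrictions here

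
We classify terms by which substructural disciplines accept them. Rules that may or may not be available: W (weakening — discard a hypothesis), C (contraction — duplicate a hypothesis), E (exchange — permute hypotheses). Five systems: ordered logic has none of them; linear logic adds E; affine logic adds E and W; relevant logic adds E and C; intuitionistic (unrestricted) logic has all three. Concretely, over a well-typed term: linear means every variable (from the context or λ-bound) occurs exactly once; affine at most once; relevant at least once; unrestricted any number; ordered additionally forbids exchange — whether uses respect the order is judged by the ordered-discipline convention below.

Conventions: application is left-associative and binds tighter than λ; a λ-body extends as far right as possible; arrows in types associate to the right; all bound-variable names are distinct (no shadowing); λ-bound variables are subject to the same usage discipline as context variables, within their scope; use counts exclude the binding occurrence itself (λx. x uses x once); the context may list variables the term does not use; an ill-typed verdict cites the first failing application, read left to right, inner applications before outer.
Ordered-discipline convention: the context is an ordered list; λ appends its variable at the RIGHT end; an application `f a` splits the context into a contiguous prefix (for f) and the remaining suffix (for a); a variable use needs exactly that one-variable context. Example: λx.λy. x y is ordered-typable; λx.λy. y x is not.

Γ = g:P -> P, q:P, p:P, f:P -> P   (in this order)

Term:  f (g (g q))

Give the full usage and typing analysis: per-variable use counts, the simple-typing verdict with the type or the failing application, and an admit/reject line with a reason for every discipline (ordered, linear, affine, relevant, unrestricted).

usage: g: 2×, q: 1×, p: 0×, f: 1×
uses in reading order: f, g, g, q
typing: the term checks, with type P
ordered: ✗, g ×2 used more than once (contraction); p left unused
linear: ✗, g ×2 used more than once (contraction); p left unused
affine: ✗, g ×2 used more than once (contraction)
relevant: ✗, p left unused
unrestricted: ✓, simply typable at P; W, C, E all held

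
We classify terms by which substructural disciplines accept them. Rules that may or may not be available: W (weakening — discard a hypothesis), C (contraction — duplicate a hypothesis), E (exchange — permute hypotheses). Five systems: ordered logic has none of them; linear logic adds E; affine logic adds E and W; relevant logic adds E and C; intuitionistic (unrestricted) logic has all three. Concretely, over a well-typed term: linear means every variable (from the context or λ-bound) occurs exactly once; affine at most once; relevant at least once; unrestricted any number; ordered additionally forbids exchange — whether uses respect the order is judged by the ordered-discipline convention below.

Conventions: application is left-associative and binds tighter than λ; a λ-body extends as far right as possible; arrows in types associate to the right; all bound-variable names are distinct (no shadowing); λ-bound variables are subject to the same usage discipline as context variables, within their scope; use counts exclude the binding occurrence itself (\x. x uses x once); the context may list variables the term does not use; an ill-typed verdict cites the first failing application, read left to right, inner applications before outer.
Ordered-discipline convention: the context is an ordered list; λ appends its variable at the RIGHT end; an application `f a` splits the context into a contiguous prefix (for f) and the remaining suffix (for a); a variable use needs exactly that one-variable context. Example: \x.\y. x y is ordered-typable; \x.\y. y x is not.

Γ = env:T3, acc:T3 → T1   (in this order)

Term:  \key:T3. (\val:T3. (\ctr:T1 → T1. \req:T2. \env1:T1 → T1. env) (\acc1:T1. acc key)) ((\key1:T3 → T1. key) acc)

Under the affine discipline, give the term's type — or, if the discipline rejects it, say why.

not well-typed under affine — acc ×2, key ×2 used more than once (contraction)
variable uses: env=1, acc=2, key [bound]=2, val [bound]=0, ctr [bound]=0, req [bound]=0, env1 [bound]=0, acc1 [bound]=0, key1 [bound]=0
uses in reading order: env, acc, key, key, acc
typing: ✓ — T3 → T2 → (T1 → T1) → T3
summary: ordered ✗ · linear ✗ · affine ✗ · relevant ✗ · unrestricted ✓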